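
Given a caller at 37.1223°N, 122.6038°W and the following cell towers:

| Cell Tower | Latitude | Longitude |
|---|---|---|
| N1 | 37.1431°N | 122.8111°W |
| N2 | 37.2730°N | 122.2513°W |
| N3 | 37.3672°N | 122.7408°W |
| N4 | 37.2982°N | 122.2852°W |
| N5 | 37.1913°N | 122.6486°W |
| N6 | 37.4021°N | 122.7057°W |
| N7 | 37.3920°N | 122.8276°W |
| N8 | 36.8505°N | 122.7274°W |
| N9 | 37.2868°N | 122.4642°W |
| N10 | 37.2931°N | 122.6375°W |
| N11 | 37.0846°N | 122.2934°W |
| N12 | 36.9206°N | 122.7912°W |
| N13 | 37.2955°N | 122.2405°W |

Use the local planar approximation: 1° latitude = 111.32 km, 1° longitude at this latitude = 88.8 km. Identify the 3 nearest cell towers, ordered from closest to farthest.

N5, N1, N10

Distances from 37.1223°N, 122.6038°W:
N1: √((0.0208·111.32)² + (-0.2073·88.8)²) = √(5.361336 + 338.863300) = 18.5533 km
N2: √((0.1507·111.32)² + (0.3525·88.8)²) = √(281.431626 + 979.815204) = 35.5140 km
N3: √((0.2449·111.32)² + (-0.1370·88.8)²) = √(743.231257 + 148.001823) = 29.8535 km
N4: √((0.1759·111.32)² + (0.3186·88.8)²) = √(383.422923 + 800.419157) = 34.4070 km
N5: √((0.0690·111.32)² + (-0.0448·88.8)²) = √(58.998990 + 15.826393) = 8.6502 km
N6: √((0.2798·111.32)² + (-0.1019·88.8)²) = √(970.156540 + 81.879334) = 32.4351 km
N7: √((0.2697·111.32)² + (-0.2238·88.8)²) = √(901.380769 + 394.953617) = 36.0046 km
N8: √((-0.2718·111.32)² + (-0.1236·88.8)²) = √(915.472494 + 120.465551) = 32.1860 km
N9: √((0.1645·111.32)² + (0.1396·88.8)²) = √(335.334471 + 153.672716) = 22.1135 km
N10: √((0.1708·111.32)² + (-0.0337·88.8)²) = √(361.511509 + 8.955415) = 19.2475 km
N11: √((-0.0377·111.32)² + (0.3104·88.8)²) = √(17.612828 + 759.747635) = 27.8812 km
N12: √((-0.2017·111.32)² + (-0.1874·88.8)²) = √(504.148166 + 276.926875) = 27.9477 km
N13: √((0.1732·111.32)² + (0.3633·88.8)²) = √(371.742462 + 1040.774702) = 37.5835 km
Sorted: N5 (8.6502 km) < N1 (18.5533 km) < N10 (19.2475 km) < N9 (22.1135 km) < N11 (27.8812 km) < …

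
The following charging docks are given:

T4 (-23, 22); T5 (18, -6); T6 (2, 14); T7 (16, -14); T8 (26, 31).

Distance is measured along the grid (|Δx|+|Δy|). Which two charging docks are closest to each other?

T5 and T7

Pairwise distances:
T4–T5: |41| + |-28| = 41 + 28 = 69
T4–T6: |25| + |-8| = 25 + 8 = 33
T4–T7: |39| + |-36| = 39 + 36 = 75
T4–T8: |49| + |9| = 49 + 9 = 58
T5–T6: |-16| + |20| = 16 + 20 = 36
T5–T7: |-2| + |-8| = 2 + 8 = 10
T5–T8: |8| + |37| = 8 + 37 = 45
T6–T7: |14| + |-28| = 14 + 28 = 42
T6–T8: |24| + |17| = 24 + 17 = 41
T7–T8: |10| + |45| = 10 + 45 = 55
Closest pair: T5–T7 at 10.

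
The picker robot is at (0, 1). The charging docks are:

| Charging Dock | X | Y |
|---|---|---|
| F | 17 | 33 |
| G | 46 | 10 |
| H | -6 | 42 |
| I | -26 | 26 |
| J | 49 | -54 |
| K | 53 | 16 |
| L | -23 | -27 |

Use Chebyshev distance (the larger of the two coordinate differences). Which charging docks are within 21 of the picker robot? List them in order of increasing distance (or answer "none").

Distances from (0, 1):
F: max(|17|, |32|) = 32
G: max(|46|, |9|) = 46
H: max(|-6|, |41|) = 41
I: max(|-26|, |25|) = 26
J: max(|49|, |-55|) = 55
K: max(|53|, |15|) = 53
L: max(|-23|, |-28|) = 28
Threshold 21: none within range.

none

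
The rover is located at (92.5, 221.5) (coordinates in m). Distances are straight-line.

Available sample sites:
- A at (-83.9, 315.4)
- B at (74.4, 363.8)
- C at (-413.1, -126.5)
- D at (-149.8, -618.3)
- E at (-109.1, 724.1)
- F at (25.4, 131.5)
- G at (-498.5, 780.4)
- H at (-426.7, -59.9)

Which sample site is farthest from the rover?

Distances from (92.5, 221.5):
A: √((-176.4)² + (93.9)²) = √(31116.960 + 8817.210) = 199.8 m
B: √((-18.1)² + (142.3)²) = √(327.610 + 20249.290) = 143.4 m
C: √((-505.6)² + (-348.0)²) = √(255631.360 + 121104.000) = 613.8 m
D: √((-242.3)² + (-839.8)²) = √(58709.290 + 705264.040) = 874.1 m
E: √((-201.6)² + (502.6)²) = √(40642.560 + 252606.760) = 541.5 m
F: √((-67.1)² + (-90.0)²) = √(4502.410 + 8100.000) = 112.3 m
G: √((-591.0)² + (558.9)²) = √(349281.000 + 312369.210) = 813.4 m
H: √((-519.2)² + (-281.4)²) = √(269568.640 + 79185.960) = 590.6 m
Maximum: D at 874.1 m.

D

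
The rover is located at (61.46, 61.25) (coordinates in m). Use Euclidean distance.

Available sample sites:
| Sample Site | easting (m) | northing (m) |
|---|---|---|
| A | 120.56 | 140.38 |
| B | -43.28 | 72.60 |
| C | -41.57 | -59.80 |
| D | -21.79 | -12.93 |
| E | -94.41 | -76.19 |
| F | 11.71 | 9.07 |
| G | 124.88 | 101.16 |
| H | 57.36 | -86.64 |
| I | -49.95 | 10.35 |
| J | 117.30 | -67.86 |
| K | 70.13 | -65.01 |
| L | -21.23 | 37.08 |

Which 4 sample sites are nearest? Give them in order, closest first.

Distances from (61.46, 61.25):
A: 98.76 m
B: 105.35 m
C: 158.96 m
D: 111.50 m
E: 207.81 m
F: 72.10 m
G: 74.93 m
H: 147.95 m
I: 122.49 m
J: 140.67 m
K: 126.56 m
L: 86.15 m
Sorted: F (72.10 m) < G (74.93 m) < L (86.15 m) < A (98.76 m) < B (105.35 m) < D (111.50 m) < …

F, G, L, A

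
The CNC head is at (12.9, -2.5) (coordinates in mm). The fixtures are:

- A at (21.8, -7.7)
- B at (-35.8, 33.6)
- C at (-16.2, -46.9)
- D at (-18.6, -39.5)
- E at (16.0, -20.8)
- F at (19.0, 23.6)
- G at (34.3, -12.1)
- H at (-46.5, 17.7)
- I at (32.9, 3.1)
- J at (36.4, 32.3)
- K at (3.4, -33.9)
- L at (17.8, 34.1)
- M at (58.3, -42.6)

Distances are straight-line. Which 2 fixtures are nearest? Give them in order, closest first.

A, E

Distances from (12.9, -2.5):
A: √((8.9)² + (-5.2)²) = √(79.2100 + 27.0400) = 10.31 mm
B: √((-48.7)² + (36.1)²) = √(2371.6900 + 1303.2100) = 60.62 mm
C: √((-29.1)² + (-44.4)²) = √(846.8100 + 1971.3600) = 53.09 mm
D: √((-31.5)² + (-37.0)²) = √(992.2500 + 1369.0000) = 48.59 mm
E: √((3.1)² + (-18.3)²) = √(9.6100 + 334.8900) = 18.56 mm
F: √((6.1)² + (26.1)²) = √(37.2100 + 681.2100) = 26.80 mm
G: √((21.4)² + (-9.6)²) = √(457.9600 + 92.1600) = 23.45 mm
H: √((-59.4)² + (20.2)²) = √(3528.3600 + 408.0400) = 62.74 mm
I: √((20.0)² + (5.6)²) = √(400.0000 + 31.3600) = 20.77 mm
J: √((23.5)² + (34.8)²) = √(552.2500 + 1211.0400) = 41.99 mm
K: √((-9.5)² + (-31.4)²) = √(90.2500 + 985.9600) = 32.81 mm
L: √((4.9)² + (36.6)²) = √(24.0100 + 1339.5600) = 36.93 mm
M: √((45.4)² + (-40.1)²) = √(2061.1600 + 1608.0100) = 60.57 mm
Sorted: A (10.31 mm) < E (18.56 mm) < I (20.77 mm) < G (23.45 mm) < …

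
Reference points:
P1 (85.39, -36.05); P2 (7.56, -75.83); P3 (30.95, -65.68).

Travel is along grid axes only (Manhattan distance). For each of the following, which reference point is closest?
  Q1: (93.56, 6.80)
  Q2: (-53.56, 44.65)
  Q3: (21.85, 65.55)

Q1 at (93.56, 6.80):
  P1: |-8.17| + |-42.85| = 8.17 + 42.85 = 51.02
  P2: |-86.00| + |-82.63| = 86.00 + 82.63 = 168.63
  P3: |-62.61| + |-72.48| = 62.61 + 72.48 = 135.09
  → nearest: P1 (51.02)
Q2 at (-53.56, 44.65):
  P1: |138.95| + |-80.70| = 138.95 + 80.70 = 219.65
  P2: |61.12| + |-120.48| = 61.12 + 120.48 = 181.60
  P3: |84.51| + |-110.33| = 84.51 + 110.33 = 194.84
  → nearest: P2 (181.60)
Q3 at (21.85, 65.55):
  P1: |63.54| + |-101.60| = 63.54 + 101.60 = 165.14
  P2: |-14.29| + |-141.38| = 14.29 + 141.38 = 155.67
  P3: |9.10| + |-131.23| = 9.10 + 131.23 = 140.33
  → nearest: P3 (140.33)

Q1→P1; Q2→P2; Q3→P3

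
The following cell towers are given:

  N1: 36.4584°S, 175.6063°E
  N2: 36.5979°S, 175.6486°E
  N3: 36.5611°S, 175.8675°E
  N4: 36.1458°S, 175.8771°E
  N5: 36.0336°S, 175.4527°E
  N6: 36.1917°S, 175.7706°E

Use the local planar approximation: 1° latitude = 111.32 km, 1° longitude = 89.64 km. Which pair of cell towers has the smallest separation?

Pairwise distances:
N4–N6: √((-0.0459·111.32)² + (-0.1065·89.64)²) = √(26.107890 + 91.138717) = 10.8280 km
N1–N2: √((-0.1395·111.32)² + (0.0423·89.64)²) = √(241.154189 + 14.377535) = 15.9854 km
N2–N3: √((0.0368·111.32)² + (0.2189·89.64)²) = √(16.781935 + 385.030576) = 20.0453 km
N1–N3: √((-0.1027·111.32)² + (0.2612·89.64)²) = √(130.703520 + 548.213898) = 26.0560 km
N1–N6: √((0.2667·111.32)² + (0.1643·89.64)²) = √(881.439334 + 216.909625) = 33.1413 km
N5–N6: √((-0.1581·111.32)² + (0.3179·89.64)²) = √(309.749158 + 812.053704) = 33.4933 km
N4–N5: √((0.1122·111.32)² + (-0.4244·89.64)²) = √(156.002698 + 1447.286284) = 40.0411 km
N3–N6: √((0.3694·111.32)² + (-0.0969·89.64)²) = √(1690.986645 + 75.448611) = 42.0290 km
N1–N4: √((0.3126·111.32)² + (0.2708·89.64)²) = √(1210.944789 + 589.251933) = 42.4287 km
N3–N4: √((0.4153·111.32)² + (0.0096·89.64)²) = √(2137.323484 + 0.740536) = 46.2392 km
N2–N6: √((0.4062·111.32)² + (0.1220·89.64)²) = √(2044.684164 + 119.597846) = 46.5218 km
N1–N5: √((0.4248·111.32)² + (-0.1536·89.64)²) = √(2236.224552 + 189.577210) = 49.2524 km
N2–N4: √((0.4521·111.32)² + (0.2285·89.64)²) = √(2532.884634 + 419.542638) = 54.3362 km
N2–N5: √((0.5643·111.32)² + (-0.1959·89.64)²) = √(3946.085545 + 308.370317) = 65.2262 km
N3–N5: √((0.5275·111.32)² + (-0.4148·89.64)²) = √(3448.191074 + 1382.551097) = 69.5035 km
Closest pair: N4–N6 at 10.8280 km.

N4 and N6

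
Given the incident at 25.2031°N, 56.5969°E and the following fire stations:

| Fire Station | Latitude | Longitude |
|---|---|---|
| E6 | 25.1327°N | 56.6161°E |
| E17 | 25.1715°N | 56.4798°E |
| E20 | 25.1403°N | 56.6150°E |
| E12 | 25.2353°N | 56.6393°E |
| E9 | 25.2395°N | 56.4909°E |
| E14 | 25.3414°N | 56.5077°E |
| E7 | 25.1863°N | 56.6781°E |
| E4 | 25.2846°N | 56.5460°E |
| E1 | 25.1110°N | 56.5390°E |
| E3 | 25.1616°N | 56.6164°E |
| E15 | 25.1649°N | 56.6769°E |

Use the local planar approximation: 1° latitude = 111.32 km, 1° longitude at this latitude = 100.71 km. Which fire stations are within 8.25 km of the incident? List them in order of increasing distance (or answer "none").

E3, E12, E20, E6

Distances from 25.2031°N, 56.5969°E:
E6: √((-0.0704·111.32)² + (0.0192·100.71)²) = √(61.417440 + 3.738933) = 8.0719 km
E17: √((-0.0316·111.32)² + (-0.1171·100.71)²) = √(12.374298 + 139.078175) = 12.3066 km
E20: √((-0.0628·111.32)² + (0.0181·100.71)²) = √(48.872627 + 3.322786) = 7.2246 km
E12: √((0.0322·111.32)² + (0.0424·100.71)²) = √(12.848669 + 18.233788) = 5.5752 km
E9: √((0.0364·111.32)² + (-0.1060·100.71)²) = √(16.419093 + 113.961176) = 11.4184 km
E14: √((0.1383·111.32)² + (-0.0892·100.71)²) = √(237.023145 + 80.700254) = 17.8248 km
E7: √((-0.0168·111.32)² + (0.0812·100.71)²) = √(3.497558 + 66.873992) = 8.3888 km
E4: √((0.0815·111.32)² + (-0.0509·100.71)²) = √(82.311708 + 26.277301) = 10.4206 km
E1: √((-0.0921·111.32)² + (-0.0579·100.71)²) = √(105.115233 + 34.001832) = 11.7948 km
E3: √((-0.0415·111.32)² + (0.0195·100.71)²) = √(21.342367 + 3.856687) = 5.0199 km
E15: √((-0.0382·111.32)² + (0.0800·100.71)²) = √(18.083110 + 64.912026) = 9.1102 km
Threshold 8.25 km: E3 (5.0199 km), E12 (5.5752 km), E20 (7.2246 km), E6 (8.0719 km) are within range.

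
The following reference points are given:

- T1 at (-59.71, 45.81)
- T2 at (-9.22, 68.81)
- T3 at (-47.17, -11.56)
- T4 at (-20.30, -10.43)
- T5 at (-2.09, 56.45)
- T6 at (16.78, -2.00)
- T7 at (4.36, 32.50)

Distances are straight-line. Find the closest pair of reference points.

Pairwise distances:
T1–T2: 55.48
T1–T3: 58.72
T1–T4: 68.67
T1–T5: 58.59
T1–T6: 90.20
T1–T7: 65.44
T2–T3: 88.88
T2–T4: 80.01
T2–T5: 14.27
T2–T6: 75.43
T2–T7: 38.77
T3–T4: 26.89
T3–T5: 81.59
T3–T6: 64.66
T3–T7: 67.80
T4–T5: 69.31
T4–T6: 38.03
T4–T7: 49.51
T5–T6: 61.42
T5–T7: 24.80
T6–T7: 36.67
Closest pair: T2–T5 at 14.27.

T2 and T5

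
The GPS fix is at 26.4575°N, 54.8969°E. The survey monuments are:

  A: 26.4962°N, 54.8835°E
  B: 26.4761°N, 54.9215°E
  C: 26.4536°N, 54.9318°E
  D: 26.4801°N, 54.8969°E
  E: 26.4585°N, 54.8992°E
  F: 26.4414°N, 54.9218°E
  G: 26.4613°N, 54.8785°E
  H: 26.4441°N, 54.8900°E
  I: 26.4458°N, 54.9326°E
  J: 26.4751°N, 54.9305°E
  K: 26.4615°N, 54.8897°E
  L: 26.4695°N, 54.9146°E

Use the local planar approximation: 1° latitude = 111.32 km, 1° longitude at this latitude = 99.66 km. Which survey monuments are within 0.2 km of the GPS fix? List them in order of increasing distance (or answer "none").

none

Distances from 26.4575°N, 54.8969°E:
A: 4.5103 km
B: 3.2090 km
C: 3.5051 km
D: 2.5158 km
E: 0.2548 km
F: 3.0611 km
G: 1.8819 km
H: 1.6426 km
I: 3.7888 km
J: 3.8796 km
K: 0.8445 km
L: 2.2127 km
Threshold 0.2 km: none within range.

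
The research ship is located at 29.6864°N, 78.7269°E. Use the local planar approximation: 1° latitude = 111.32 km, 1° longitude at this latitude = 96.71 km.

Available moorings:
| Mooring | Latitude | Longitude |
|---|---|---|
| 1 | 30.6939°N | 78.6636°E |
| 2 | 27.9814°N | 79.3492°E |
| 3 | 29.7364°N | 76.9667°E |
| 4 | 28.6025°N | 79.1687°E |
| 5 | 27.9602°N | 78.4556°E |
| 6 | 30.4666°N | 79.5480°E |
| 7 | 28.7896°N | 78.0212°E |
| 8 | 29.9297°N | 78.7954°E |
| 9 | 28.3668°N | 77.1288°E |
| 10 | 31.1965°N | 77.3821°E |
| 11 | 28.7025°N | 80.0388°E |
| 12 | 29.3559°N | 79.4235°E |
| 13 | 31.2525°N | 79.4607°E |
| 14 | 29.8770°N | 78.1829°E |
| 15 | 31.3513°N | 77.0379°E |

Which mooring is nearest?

8

Distances from 29.6864°N, 78.7269°E:
1: √((1.0075·111.32)² + (-0.0633·96.71)²) = √(12578.721594 + 37.475737) = 112.3218 km
2: √((-1.7050·111.32)² + (0.6223·96.71)²) = √(36024.267760 + 3621.949315) = 199.1136 km
3: √((0.0500·111.32)² + (-1.7602·96.71)²) = √(30.980356 + 28977.892694) = 170.3199 km
4: √((-1.0839·111.32)² + (0.4418·96.71)²) = √(14558.774787 + 1825.551922) = 128.0013 km
5: √((-1.7262·111.32)² + (-0.2713·96.71)²) = √(36925.690043 + 688.402366) = 193.9435 km
6: √((0.7802·111.32)² + (0.8211·96.71)²) = √(7543.246280 + 6305.722736) = 117.6816 km
7: √((-0.8968·111.32)² + (-0.7057·96.71)²) = √(9966.383499 + 4657.823219) = 120.9306 km
8: √((0.2433·111.32)² + (0.0685·96.71)²) = √(733.551506 + 43.885789) = 27.8826 km
9: √((-1.3196·111.32)² + (-1.5981·96.71)²) = √(21578.984798 + 23886.398289) = 213.2261 km
10: √((1.5101·111.32)² + (-1.3448·96.71)²) = √(28259.066437 + 16914.461172) = 212.5406 km
11: √((-0.9839·111.32)² + (1.3119·96.71)²) = √(11996.327582 + 16096.973560) = 167.6106 km
12: √((-0.3305·111.32)² + (0.6966·96.71)²) = √(1353.596812 + 4538.472485) = 76.7598 km
13: √((1.5661·111.32)² + (0.7338·96.71)²) = √(30393.826110 + 5036.144486) = 188.2285 km
14: √((0.1906·111.32)² + (-0.5440·96.71)²) = √(450.186210 + 2767.837353) = 56.7276 km
15: √((1.6649·111.32)² + (-1.6890·96.71)²) = √(34349.680505 + 26680.997719) = 247.0439 km
Minimum: 8 at 27.8826 km.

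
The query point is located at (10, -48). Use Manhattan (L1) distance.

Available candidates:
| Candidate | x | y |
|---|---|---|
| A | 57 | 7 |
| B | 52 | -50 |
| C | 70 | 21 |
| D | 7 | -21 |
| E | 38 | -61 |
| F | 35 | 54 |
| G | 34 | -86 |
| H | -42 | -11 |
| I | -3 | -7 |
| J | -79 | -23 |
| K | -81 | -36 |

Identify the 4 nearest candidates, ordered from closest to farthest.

D, E, B, I

Distances from (10, -48):
A: |47| + |55| = 47 + 55 = 102
B: |42| + |-2| = 42 + 2 = 44
C: |60| + |69| = 60 + 69 = 129
D: |-3| + |27| = 3 + 27 = 30
E: |28| + |-13| = 28 + 13 = 41
F: |25| + |102| = 25 + 102 = 127
G: |24| + |-38| = 24 + 38 = 62
H: |-52| + |37| = 52 + 37 = 89
I: |-13| + |41| = 13 + 41 = 54
J: |-89| + |25| = 89 + 25 = 114
K: |-91| + |12| = 91 + 12 = 103
Sorted: D (30) < E (41) < B (44) < I (54) < G (62) < H (89) < …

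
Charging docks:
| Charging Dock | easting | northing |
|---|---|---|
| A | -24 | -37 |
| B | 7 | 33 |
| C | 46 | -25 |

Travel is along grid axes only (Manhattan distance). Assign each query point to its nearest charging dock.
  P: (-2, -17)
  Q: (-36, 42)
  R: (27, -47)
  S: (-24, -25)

P→A; Q→B; R→C; S→A

P at (-2, -17):
  A: |-22| + |-20| = 22 + 20 = 42
  B: |9| + |50| = 9 + 50 = 59
  C: |48| + |-8| = 48 + 8 = 56
  → nearest: A (42)
Q at (-36, 42):
  A: |12| + |-79| = 12 + 79 = 91
  B: |43| + |-9| = 43 + 9 = 52
  C: |82| + |-67| = 82 + 67 = 149
  → nearest: B (52)
R at (27, -47):
  A: |-51| + |10| = 51 + 10 = 61
  B: |-20| + |80| = 20 + 80 = 100
  C: |19| + |22| = 19 + 22 = 41
  → nearest: C (41)
S at (-24, -25):
  A: |0| + |-12| = 0 + 12 = 12
  B: |31| + |58| = 31 + 58 = 89
  C: |70| + |0| = 70 + 0 = 70
  → nearest: A (12)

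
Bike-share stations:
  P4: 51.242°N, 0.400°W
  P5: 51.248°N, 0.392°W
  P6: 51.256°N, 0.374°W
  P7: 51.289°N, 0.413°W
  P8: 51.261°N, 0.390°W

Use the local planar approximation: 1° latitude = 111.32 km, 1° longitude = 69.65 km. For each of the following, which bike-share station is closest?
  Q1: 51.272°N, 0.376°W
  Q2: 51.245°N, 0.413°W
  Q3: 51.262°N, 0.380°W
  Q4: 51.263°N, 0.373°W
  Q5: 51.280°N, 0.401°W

Q1→P8; Q2→P4; Q3→P8; Q4→P6; Q5→P7

Q1 at 51.272°N, 0.376°W:
  P4: 3.735 km
  P5: 2.895 km
  P6: 1.787 km
  P7: 3.197 km
  P8: 1.565 km
  → nearest: P8 (1.565 km)
Q2 at 51.245°N, 0.413°W:
  P4: 0.965 km
  P5: 1.500 km
  P6: 2.980 km
  P7: 4.898 km
  P8: 2.396 km
  → nearest: P4 (0.965 km)
Q3 at 51.262°N, 0.380°W:
  P4: 2.626 km
  P5: 1.768 km
  P6: 0.788 km
  P7: 3.784 km
  P8: 0.705 km
  → nearest: P8 (0.705 km)
Q4 at 51.263°N, 0.373°W:
  P4: 3.000 km
  P5: 2.131 km
  P6: 0.782 km
  P7: 4.017 km
  P8: 1.205 km
  → nearest: P6 (0.782 km)
Q5 at 51.280°N, 0.401°W:
  P4: 4.231 km
  P5: 3.617 km
  P6: 3.267 km
  P7: 1.305 km
  P8: 2.250 km
  → nearest: P7 (1.305 km)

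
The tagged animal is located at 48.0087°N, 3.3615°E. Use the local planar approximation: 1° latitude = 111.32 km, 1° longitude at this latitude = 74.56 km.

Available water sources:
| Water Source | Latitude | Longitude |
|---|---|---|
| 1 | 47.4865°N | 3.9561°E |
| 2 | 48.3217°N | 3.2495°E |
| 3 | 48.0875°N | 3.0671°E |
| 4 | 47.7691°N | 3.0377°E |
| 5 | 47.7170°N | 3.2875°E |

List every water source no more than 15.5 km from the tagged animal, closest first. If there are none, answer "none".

Distances from 48.0087°N, 3.3615°E:
1: √((-0.5222·111.32)² + (0.5946·74.56)²) = √(3379.248505 + 1965.448228) = 73.1074 km
2: √((0.3130·111.32)² + (-0.1120·74.56)²) = √(1214.045799 + 69.734525) = 35.8299 km
3: √((0.0788·111.32)² + (-0.2944·74.56)²) = √(76.948265 + 481.822870) = 23.6383 km
4: √((-0.2396·111.32)² + (-0.3238·74.56)²) = √(711.410094 + 582.861658) = 35.9760 km
5: √((-0.2917·111.32)² + (-0.0740·74.56)²) = √(1054.433642 + 30.442144) = 32.9375 km
Threshold 15.5 km: none within range.

none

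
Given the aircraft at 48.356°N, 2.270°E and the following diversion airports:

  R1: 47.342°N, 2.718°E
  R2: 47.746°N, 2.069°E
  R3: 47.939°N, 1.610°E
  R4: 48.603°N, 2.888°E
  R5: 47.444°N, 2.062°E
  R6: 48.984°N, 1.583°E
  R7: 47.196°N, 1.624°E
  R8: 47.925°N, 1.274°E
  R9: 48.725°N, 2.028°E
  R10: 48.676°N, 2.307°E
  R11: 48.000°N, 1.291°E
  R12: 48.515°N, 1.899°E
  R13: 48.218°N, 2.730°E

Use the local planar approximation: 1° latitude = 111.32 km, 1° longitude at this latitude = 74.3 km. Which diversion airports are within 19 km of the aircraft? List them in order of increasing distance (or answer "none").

Distances from 48.356°N, 2.270°E:
R1: √((-1.014·111.32)² + (0.448·74.3)²) = √(12741.55125 + 1107.98442) = 117.684 km
R2: √((-0.610·111.32)² + (-0.201·74.3)²) = √(4611.11619 + 223.03332) = 69.528 km
R3: √((-0.417·111.32)² + (-0.660·74.3)²) = √(2154.85725 + 2404.72544) = 67.525 km
R4: √((0.247·111.32)² + (0.618·74.3)²) = √(756.03222 + 2108.40762) = 53.520 km
R5: √((-0.912·111.32)² + (-0.208·74.3)²) = √(10307.09009 + 238.83848) = 102.693 km
R6: √((0.628·111.32)² + (-0.687·74.3)²) = √(4887.26269 + 2605.50014) = 86.561 km
R7: √((-1.160·111.32)² + (-0.646·74.3)²) = √(16674.86681 + 2303.78880) = 137.763 km
R8: √((-0.431·111.32)² + (-0.996·74.3)²) = √(2301.97676 + 5476.41441) = 88.195 km
R9: √((0.369·111.32)² + (-0.242·74.3)²) = √(1687.32650 + 323.30198) = 44.840 km
R10: √((0.320·111.32)² + (0.037·74.3)²) = √(1268.95538 + 7.55755) = 35.728 km
R11: √((-0.356·111.32)² + (-0.979·74.3)²) = √(1570.53056 + 5291.06396) = 82.835 km
R12: √((0.159·111.32)² + (-0.371·74.3)²) = √(313.28575 + 759.84576) = 32.759 km
R13: √((-0.138·111.32)² + (0.460·74.3)²) = √(235.99596 + 1168.13568) = 37.472 km
Threshold 19 km: none within range.

none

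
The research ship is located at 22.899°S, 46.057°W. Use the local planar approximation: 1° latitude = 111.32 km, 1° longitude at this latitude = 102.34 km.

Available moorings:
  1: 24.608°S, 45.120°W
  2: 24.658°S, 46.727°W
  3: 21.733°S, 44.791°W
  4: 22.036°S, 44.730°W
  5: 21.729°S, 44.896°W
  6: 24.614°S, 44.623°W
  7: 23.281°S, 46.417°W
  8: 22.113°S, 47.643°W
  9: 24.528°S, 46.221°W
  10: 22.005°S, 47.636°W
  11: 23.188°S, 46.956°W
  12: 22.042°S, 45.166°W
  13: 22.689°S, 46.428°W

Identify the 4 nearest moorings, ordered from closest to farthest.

Distances from 22.899°S, 46.057°W:
1: √((-1.709·111.32)² + (0.937·102.34)²) = √(36193.49486 + 9195.38690) = 213.047 km
2: √((-1.759·111.32)² + (-0.670·102.34)²) = √(38342.29235 + 4701.54320) = 207.470 km
3: √((1.166·111.32)² + (1.266·102.34)²) = √(16847.81155 + 16786.42586) = 183.396 km
4: √((0.863·111.32)² + (1.327·102.34)²) = √(9229.28350 + 18443.04691) = 166.350 km
5: √((1.170·111.32)² + (1.161·102.34)²) = √(16963.60373 + 14117.41770) = 176.298 km
6: √((-1.715·111.32)² + (1.434·102.34)²) = √(36448.07903 + 21537.19439) = 240.801 km
7: √((-0.382·111.32)² + (-0.360·102.34)²) = √(1808.31099 + 1357.36244) = 56.264 km
8: √((0.786·111.32)² + (-1.586·102.34)²) = √(7655.81601 + 26344.93863) = 184.393 km
9: √((-1.629·111.32)² + (-0.164·102.34)²) = √(32884.29715 + 281.69460) = 182.115 km
10: √((0.894·111.32)² + (-1.579·102.34)²) = √(9904.24632 + 26112.89878) = 189.782 km
11: √((-0.289·111.32)² + (-0.899·102.34)²) = √(1035.00413 + 8464.67345) = 97.466 km
12: √((0.857·111.32)² + (0.891·102.34)²) = √(9101.39659 + 8314.69328) = 131.970 km
13: √((0.210·111.32)² + (-0.371·102.34)²) = √(546.49348 + 1441.57966) = 44.588 km
Sorted: 13 (44.588 km) < 7 (56.264 km) < 11 (97.466 km) < 12 (131.970 km) < 4 (166.350 km) < 5 (176.298 km) < …

13, 7, 11, 12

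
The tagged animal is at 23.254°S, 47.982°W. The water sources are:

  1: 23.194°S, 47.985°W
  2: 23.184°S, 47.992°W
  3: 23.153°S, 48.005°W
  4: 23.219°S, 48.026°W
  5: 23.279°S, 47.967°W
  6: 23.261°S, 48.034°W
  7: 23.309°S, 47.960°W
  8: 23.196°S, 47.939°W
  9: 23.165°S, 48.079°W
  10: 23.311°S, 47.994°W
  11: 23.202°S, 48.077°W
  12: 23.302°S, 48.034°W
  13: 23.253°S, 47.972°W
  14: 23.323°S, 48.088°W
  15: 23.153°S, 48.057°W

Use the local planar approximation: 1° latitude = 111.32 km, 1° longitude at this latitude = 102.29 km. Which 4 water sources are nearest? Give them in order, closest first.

13, 5, 6, 4

Distances from 23.254°S, 47.982°W:
1: √((0.060·111.32)² + (-0.003·102.29)²) = √(44.61171 + 0.09417) = 6.686 km
2: √((0.070·111.32)² + (-0.010·102.29)²) = √(60.72150 + 1.04632) = 7.859 km
3: √((0.101·111.32)² + (-0.023·102.29)²) = √(126.41224 + 5.53506) = 11.487 km
4: √((0.035·111.32)² + (-0.044·102.29)²) = √(15.18037 + 20.25684) = 5.953 km
5: √((-0.025·111.32)² + (0.015·102.29)²) = √(7.74509 + 2.35423) = 3.178 km
6: √((-0.007·111.32)² + (-0.052·102.29)²) = √(0.60721 + 28.29261) = 5.376 km
7: √((-0.055·111.32)² + (0.022·102.29)²) = √(37.48623 + 5.06421) = 6.523 km
8: √((0.058·111.32)² + (0.043·102.29)²) = √(41.68717 + 19.34654) = 7.812 km
9: √((0.089·111.32)² + (-0.097·102.29)²) = √(98.15816 + 98.44866) = 14.022 km
10: √((-0.057·111.32)² + (-0.012·102.29)²) = √(40.26207 + 1.50671) = 6.463 km
11: √((0.052·111.32)² + (-0.095·102.29)²) = √(33.50835 + 94.43078) = 11.311 km
12: √((-0.048·111.32)² + (-0.052·102.29)²) = √(28.55150 + 28.29261) = 7.540 km
13: √((0.001·111.32)² + (0.010·102.29)²) = √(0.01239 + 1.04632) = 1.029 km
14: √((-0.069·111.32)² + (-0.106·102.29)²) = √(58.99899 + 117.56501) = 13.288 km
15: √((0.101·111.32)² + (-0.075·102.29)²) = √(126.41224 + 58.85575) = 13.611 km
Sorted: 13 (1.029 km) < 5 (3.178 km) < 6 (5.376 km) < 4 (5.953 km) < 10 (6.463 km) < 7 (6.523 km) < …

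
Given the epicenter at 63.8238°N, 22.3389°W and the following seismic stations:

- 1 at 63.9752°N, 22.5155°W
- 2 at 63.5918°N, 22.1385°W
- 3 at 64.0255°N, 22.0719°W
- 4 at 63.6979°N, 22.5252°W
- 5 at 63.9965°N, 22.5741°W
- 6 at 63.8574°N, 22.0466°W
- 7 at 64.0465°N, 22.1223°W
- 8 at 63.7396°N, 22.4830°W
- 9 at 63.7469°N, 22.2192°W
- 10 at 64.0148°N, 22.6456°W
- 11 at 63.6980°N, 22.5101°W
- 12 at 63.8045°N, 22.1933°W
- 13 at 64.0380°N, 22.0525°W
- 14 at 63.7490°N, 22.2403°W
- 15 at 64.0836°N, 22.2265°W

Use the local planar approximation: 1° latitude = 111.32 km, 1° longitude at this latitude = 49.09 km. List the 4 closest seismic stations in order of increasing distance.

12, 14, 9, 8

Distances from 63.8238°N, 22.3389°W:
1: 18.9528 km
2: 27.6365 km
3: 25.9989 km
4: 16.7351 km
5: 22.4256 km
6: 14.8285 km
7: 26.9750 km
8: 11.7429 km
9: 10.3832 km
10: 26.0530 km
11: 16.3323 km
12: 7.4634 km
13: 27.6810 km
14: 9.6313 km
15: 29.4426 km
Sorted: 12 (7.4634 km) < 14 (9.6313 km) < 9 (10.3832 km) < 8 (11.7429 km) < 6 (14.8285 km) < 11 (16.3323 km) < …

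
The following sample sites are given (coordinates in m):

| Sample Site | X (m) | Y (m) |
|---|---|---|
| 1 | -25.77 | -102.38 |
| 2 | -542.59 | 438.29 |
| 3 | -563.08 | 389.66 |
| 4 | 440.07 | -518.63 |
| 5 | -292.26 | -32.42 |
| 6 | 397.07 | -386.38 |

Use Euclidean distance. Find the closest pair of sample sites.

Pairwise distances:
1–2: √((-516.82)² + (540.67)²) = √(267102.9124 + 292324.0489) = 747.95 m
1–3: √((-537.31)² + (492.04)²) = √(288702.0361 + 242103.3616) = 728.56 m
1–4: √((465.84)² + (-416.25)²) = √(217006.9056 + 173264.0625) = 624.72 m
1–5: √((-266.49)² + (69.96)²) = √(71016.9201 + 4894.4016) = 275.52 m
1–6: √((422.84)² + (-284.00)²) = √(178793.6656 + 80656.0000) = 509.36 m
2–3: √((-20.49)² + (-48.63)²) = √(419.8401 + 2364.8769) = 52.77 m
2–4: √((982.66)² + (-956.92)²) = √(965620.6756 + 915695.8864) = 1371.61 m
2–5: √((250.33)² + (-470.71)²) = √(62665.1089 + 221567.9041) = 533.14 m
2–6: √((939.66)² + (-824.67)²) = √(882960.9156 + 680080.6089) = 1250.22 m
3–4: √((1003.15)² + (-908.29)²) = √(1006309.9225 + 824990.7241) = 1353.26 m
3–5: √((270.82)² + (-422.08)²) = √(73343.4724 + 178151.5264) = 501.49 m
3–6: √((960.15)² + (-776.04)²) = √(921888.0225 + 602238.0816) = 1234.56 m
4–5: √((-732.33)² + (486.21)²) = √(536307.2289 + 236400.1641) = 879.04 m
4–6: √((-43.00)² + (132.25)²) = √(1849.0000 + 17490.0625) = 139.06 m
5–6: √((689.33)² + (-353.96)²) = √(475175.8489 + 125287.6816) = 774.90 m
Closest pair: 2–3 at 52.77 m.

2 and 3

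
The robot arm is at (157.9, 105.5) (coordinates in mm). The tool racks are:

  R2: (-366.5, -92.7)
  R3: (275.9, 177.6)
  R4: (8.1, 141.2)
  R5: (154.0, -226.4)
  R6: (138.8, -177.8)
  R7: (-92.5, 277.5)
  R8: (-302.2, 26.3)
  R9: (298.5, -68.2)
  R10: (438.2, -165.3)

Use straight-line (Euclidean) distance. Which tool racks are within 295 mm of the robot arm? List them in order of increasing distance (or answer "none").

Distances from (157.9, 105.5):
R2: √((-524.4)² + (-198.2)²) = √(274995.360 + 39283.240) = 560.6 mm
R3: √((118.0)² + (72.1)²) = √(13924.000 + 5198.410) = 138.3 mm
R4: √((-149.8)² + (35.7)²) = √(22440.040 + 1274.490) = 154.0 mm
R5: √((-3.9)² + (-331.9)²) = √(15.210 + 110157.610) = 331.9 mm
R6: √((-19.1)² + (-283.3)²) = √(364.810 + 80258.890) = 283.9 mm
R7: √((-250.4)² + (172.0)²) = √(62700.160 + 29584.000) = 303.8 mm
R8: √((-460.1)² + (-79.2)²) = √(211692.010 + 6272.640) = 466.9 mm
R9: √((140.6)² + (-173.7)²) = √(19768.360 + 30171.690) = 223.5 mm
R10: √((280.3)² + (-270.8)²) = √(78568.090 + 73332.640) = 389.7 mm
Threshold 295 mm: R3 (138.3 mm), R4 (154.0 mm), R9 (223.5 mm), R6 (283.9 mm) are within range.

R3, R4, R9, R6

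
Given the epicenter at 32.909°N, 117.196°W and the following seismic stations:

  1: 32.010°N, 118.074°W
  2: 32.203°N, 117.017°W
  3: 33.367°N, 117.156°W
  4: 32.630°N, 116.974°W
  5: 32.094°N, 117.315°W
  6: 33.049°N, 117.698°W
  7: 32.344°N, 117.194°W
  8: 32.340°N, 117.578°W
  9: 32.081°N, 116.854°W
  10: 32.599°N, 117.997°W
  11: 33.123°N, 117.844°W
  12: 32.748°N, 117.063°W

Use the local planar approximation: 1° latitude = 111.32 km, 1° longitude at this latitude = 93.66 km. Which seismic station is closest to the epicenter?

Distances from 32.909°N, 117.196°W:
1: √((-0.899·111.32)² + (-0.878·93.66)²) = √(10015.34188 + 6762.34523) = 129.529 km
2: √((-0.706·111.32)² + (0.179·93.66)²) = √(6176.68989 + 281.06992) = 80.360 km
3: √((0.458·111.32)² + (0.040·93.66)²) = √(2599.42536 + 14.03551) = 51.122 km
4: √((-0.279·111.32)² + (0.222·93.66)²) = √(964.61676 + 432.32889) = 37.376 km
5: √((-0.815·111.32)² + (-0.119·93.66)²) = √(8231.17079 + 124.22306) = 91.408 km
6: √((0.140·111.32)² + (-0.502·93.66)²) = √(242.88599 + 2210.62838) = 49.533 km
7: √((-0.565·111.32)² + (0.002·93.66)²) = √(3955.88166 + 0.03509) = 62.896 km
8: √((-0.569·111.32)² + (-0.382·93.66)²) = √(4012.09242 + 1280.07387) = 72.747 km
9: √((-0.828·111.32)² + (0.342·93.66)²) = √(8495.85456 + 1026.03109) = 97.580 km
10: √((-0.310·111.32)² + (-0.801·93.66)²) = √(1190.88488 + 5628.24947) = 82.578 km
11: √((0.214·111.32)² + (-0.648·93.66)²) = √(567.51055 + 3683.48002) = 65.200 km
12: √((-0.161·111.32)² + (0.133·93.66)²) = √(321.21672 + 155.17137) = 21.826 km
Minimum: 12 at 21.826 km.

12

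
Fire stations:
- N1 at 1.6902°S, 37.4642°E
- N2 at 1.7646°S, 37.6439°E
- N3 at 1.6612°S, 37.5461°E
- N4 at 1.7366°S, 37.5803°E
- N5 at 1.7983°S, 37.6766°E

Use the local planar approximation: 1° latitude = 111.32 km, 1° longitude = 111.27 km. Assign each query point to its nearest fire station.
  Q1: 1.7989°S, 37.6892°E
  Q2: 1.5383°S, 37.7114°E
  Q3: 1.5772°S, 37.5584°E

Q1→N5; Q2→N3; Q3→N3

Q1 at 1.7989°S, 37.6892°E:
  N1: √((0.1087·111.32)² + (-0.2250·111.27)²) = √(146.421713 + 626.788778) = 27.8067 km
  N2: √((0.0343·111.32)² + (-0.0453·111.27)²) = √(14.579232 + 25.406953) = 6.3235 km
  N3: √((0.1377·111.32)² + (-0.1431·111.27)²) = √(234.971006 + 253.533554) = 22.1021 km
  N4: √((0.0623·111.32)² + (-0.1089·111.27)²) = √(48.097498 + 146.829032) = 13.9616 km
  N5: √((0.0006·111.32)² + (-0.0126·111.27)²) = √(0.004461 + 1.965610) = 1.4036 km
  → nearest: N5 (1.4036 km)
Q2 at 1.5383°S, 37.7114°E:
  N1: √((-0.1519·111.32)² + (-0.2472·111.27)²) = √(285.931461 + 756.576955) = 32.2879 km
  N2: √((-0.2263·111.32)² + (-0.0675·111.27)²) = √(634.622555 + 56.410990) = 26.2875 km
  N3: √((-0.1229·111.32)² + (-0.1653·111.27)²) = √(187.176000 + 338.299911) = 22.9233 km
  N4: √((-0.1983·111.32)² + (-0.1311·111.27)²) = √(487.294852 + 212.795069) = 26.4592 km
  N5: √((-0.2600·111.32)² + (-0.0348·111.27)²) = √(837.708826 + 14.993902) = 29.2011 km
  → nearest: N3 (22.9233 km)
Q3 at 1.5772°S, 37.5584°E:
  N1: √((-0.1130·111.32)² + (-0.0942·111.27)²) = √(158.235266 + 109.864651) = 16.3738 km
  N2: √((-0.1874·111.32)² + (0.0855·111.27)²) = √(435.196675 + 90.508300) = 22.9283 km
  N3: √((-0.0840·111.32)² + (-0.0123·111.27)²) = √(87.438957 + 1.873123) = 9.4505 km
  N4: √((-0.1594·111.32)² + (0.0219·111.27)²) = √(314.864015 + 5.938058) = 17.9109 km
  N5: √((-0.2211·111.32)² + (0.1182·111.27)²) = √(605.792484 + 172.978103) = 27.9065 km
  → nearest: N3 (9.4505 km)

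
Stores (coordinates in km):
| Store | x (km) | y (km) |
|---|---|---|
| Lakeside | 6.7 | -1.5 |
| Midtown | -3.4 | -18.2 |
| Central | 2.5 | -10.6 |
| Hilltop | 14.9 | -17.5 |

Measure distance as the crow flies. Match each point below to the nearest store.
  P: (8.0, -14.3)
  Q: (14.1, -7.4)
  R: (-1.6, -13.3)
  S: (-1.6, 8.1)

P→Central; Q→Lakeside; R→Central; S→Lakeside

P at (8.0, -14.3):
  Lakeside: √((-1.3)² + (12.8)²) = √(1.6900 + 163.8400) = 12.87 km
  Midtown: √((-11.4)² + (-3.9)²) = √(129.9600 + 15.2100) = 12.05 km
  Central: √((-5.5)² + (3.7)²) = √(30.2500 + 13.6900) = 6.63 km
  Hilltop: √((6.9)² + (-3.2)²) = √(47.6100 + 10.2400) = 7.61 km
  → nearest: Central (6.63 km)
Q at (14.1, -7.4):
  Lakeside: √((-7.4)² + (5.9)²) = √(54.7600 + 34.8100) = 9.46 km
  Midtown: √((-17.5)² + (-10.8)²) = √(306.2500 + 116.6400) = 20.56 km
  Central: √((-11.6)² + (-3.2)²) = √(134.5600 + 10.2400) = 12.03 km
  Hilltop: √((0.8)² + (-10.1)²) = √(0.6400 + 102.0100) = 10.13 km
  → nearest: Lakeside (9.46 km)
R at (-1.6, -13.3):
  Lakeside: √((8.3)² + (11.8)²) = √(68.8900 + 139.2400) = 14.43 km
  Midtown: √((-1.8)² + (-4.9)²) = √(3.2400 + 24.0100) = 5.22 km
  Central: √((4.1)² + (2.7)²) = √(16.8100 + 7.2900) = 4.91 km
  Hilltop: √((16.5)² + (-4.2)²) = √(272.2500 + 17.6400) = 17.03 km
  → nearest: Central (4.91 km)
S at (-1.6, 8.1):
  Lakeside: √((8.3)² + (-9.6)²) = √(68.8900 + 92.1600) = 12.69 km
  Midtown: √((-1.8)² + (-26.3)²) = √(3.2400 + 691.6900) = 26.36 km
  Central: √((4.1)² + (-18.7)²) = √(16.8100 + 349.6900) = 19.14 km
  Hilltop: √((16.5)² + (-25.6)²) = √(272.2500 + 655.3600) = 30.46 km
  → nearest: Lakeside (12.69 km)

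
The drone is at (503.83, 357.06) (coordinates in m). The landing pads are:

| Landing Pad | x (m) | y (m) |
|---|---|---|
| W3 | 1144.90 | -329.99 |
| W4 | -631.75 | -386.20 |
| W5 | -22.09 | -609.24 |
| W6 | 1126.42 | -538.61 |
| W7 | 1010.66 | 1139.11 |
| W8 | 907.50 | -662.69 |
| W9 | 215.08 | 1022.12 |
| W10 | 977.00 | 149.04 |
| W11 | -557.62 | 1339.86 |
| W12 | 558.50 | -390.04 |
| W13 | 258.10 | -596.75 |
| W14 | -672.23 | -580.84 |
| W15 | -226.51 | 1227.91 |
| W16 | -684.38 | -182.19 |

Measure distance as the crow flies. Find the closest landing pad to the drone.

W10

Distances from (503.83, 357.06):
W3: √((641.07)² + (-687.05)²) = √(410970.7449 + 472037.7025) = 939.69 m
W4: √((-1135.58)² + (-743.26)²) = √(1289541.9364 + 552435.4276) = 1357.19 m
W5: √((-525.92)² + (-966.30)²) = √(276591.8464 + 933735.6900) = 1100.15 m
W6: √((622.59)² + (-895.67)²) = √(387618.3081 + 802224.7489) = 1090.80 m
W7: √((506.83)² + (782.05)²) = √(256876.6489 + 611602.2025) = 931.92 m
W8: √((403.67)² + (-1019.75)²) = √(162949.4689 + 1039890.0625) = 1096.74 m
W9: √((-288.75)² + (665.06)²) = √(83376.5625 + 442304.8036) = 725.04 m
W10: √((473.17)² + (-208.02)²) = √(223889.8489 + 43272.3204) = 516.88 m
W11: √((-1061.45)² + (982.80)²) = √(1126676.1025 + 965895.8400) = 1446.57 m
W12: √((54.67)² + (-747.10)²) = √(2988.8089 + 558158.4100) = 749.10 m
W13: √((-245.73)² + (-953.81)²) = √(60383.2329 + 909753.5161) = 984.96 m
W14: √((-1176.06)² + (-937.90)²) = √(1383117.1236 + 879656.4100) = 1504.25 m
W15: √((-730.34)² + (870.85)²) = √(533396.5156 + 758379.7225) = 1136.56 m
W16: √((-1188.21)² + (-539.25)²) = √(1411843.0041 + 290790.5625) = 1304.85 m
Minimum: W10 at 516.88 m.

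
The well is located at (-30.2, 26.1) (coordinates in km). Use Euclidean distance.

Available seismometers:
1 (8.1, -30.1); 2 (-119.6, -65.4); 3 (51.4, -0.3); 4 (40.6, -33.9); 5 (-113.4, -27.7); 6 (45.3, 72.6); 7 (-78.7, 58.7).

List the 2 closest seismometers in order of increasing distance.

7, 1

Distances from (-30.2, 26.1):
1: √((38.3)² + (-56.2)²) = √(1466.890 + 3158.440) = 68.0 km
2: √((-89.4)² + (-91.5)²) = √(7992.360 + 8372.250) = 127.9 km
3: √((81.6)² + (-26.4)²) = √(6658.560 + 696.960) = 85.8 km
4: √((70.8)² + (-60.0)²) = √(5012.640 + 3600.000) = 92.8 km
5: √((-83.2)² + (-53.8)²) = √(6922.240 + 2894.440) = 99.1 km
6: √((75.5)² + (46.5)²) = √(5700.250 + 2162.250) = 88.7 km
7: √((-48.5)² + (32.6)²) = √(2352.250 + 1062.760) = 58.4 km
Sorted: 7 (58.4 km) < 1 (68.0 km) < 3 (85.8 km) < 6 (88.7 km) < …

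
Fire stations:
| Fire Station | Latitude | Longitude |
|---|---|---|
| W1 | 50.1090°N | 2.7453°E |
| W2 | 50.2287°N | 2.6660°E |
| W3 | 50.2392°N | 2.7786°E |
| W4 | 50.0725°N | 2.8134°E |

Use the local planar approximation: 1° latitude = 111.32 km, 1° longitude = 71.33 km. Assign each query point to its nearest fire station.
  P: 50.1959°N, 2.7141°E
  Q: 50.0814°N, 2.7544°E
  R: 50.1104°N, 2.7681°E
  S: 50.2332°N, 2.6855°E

P→W2; Q→W1; R→W1; S→W2

P at 50.1959°N, 2.7141°E:
  W1: √((-0.0869·111.32)² + (0.0312·71.33)²) = √(93.580626 + 4.952832) = 9.9264 km
  W2: √((0.0328·111.32)² + (-0.0481·71.33)²) = √(13.331962 + 11.771576) = 5.0103 km
  W3: √((0.0433·111.32)² + (0.0645·71.33)²) = √(23.233904 + 21.167223) = 6.6634 km
  W4: √((-0.1234·111.32)² + (0.0993·71.33)²) = √(188.702092 + 50.169866) = 15.4555 km
  → nearest: W2 (5.0103 km)
Q at 50.0814°N, 2.7544°E:
  W1: √((0.0276·111.32)² + (-0.0091·71.33)²) = √(9.439838 + 0.421335) = 3.1403 km
  W2: √((0.1473·111.32)² + (-0.0884·71.33)²) = √(268.875907 + 39.760238) = 17.5680 km
  W3: √((0.1578·111.32)² + (0.0242·71.33)²) = √(308.574755 + 2.979718) = 17.6509 km
  W4: √((-0.0089·111.32)² + (0.0590·71.33)²) = √(0.981582 + 17.711220) = 4.3235 km
  → nearest: W1 (3.1403 km)
R at 50.1104°N, 2.7681°E:
  W1: √((-0.0014·111.32)² + (-0.0228·71.33)²) = √(0.024289 + 2.644930) = 1.6338 km
  W2: √((0.1183·111.32)² + (-0.1021·71.33)²) = √(173.426670 + 53.039074) = 15.0488 km
  W3: √((0.1288·111.32)² + (0.0105·71.33)²) = √(205.578703 + 0.560949) = 14.3576 km
  W4: √((-0.0379·111.32)² + (0.0453·71.33)²) = √(17.800197 + 10.440970) = 5.3142 km
  → nearest: W1 (1.6338 km)
S at 50.2332°N, 2.6855°E:
  W1: √((-0.1242·111.32)² + (0.0598·71.33)²) = √(191.156727 + 18.194780) = 14.4690 km
  W2: √((-0.0045·111.32)² + (-0.0195·71.33)²) = √(0.250941 + 1.934700) = 1.4784 km
  W3: √((0.0060·111.32)² + (0.0931·71.33)²) = √(0.446117 + 44.100530) = 6.6743 km
  W4: √((-0.1607·111.32)² + (0.1279·71.33)²) = √(320.020757 + 83.231081) = 20.0811 km
  → nearest: W2 (1.4784 km)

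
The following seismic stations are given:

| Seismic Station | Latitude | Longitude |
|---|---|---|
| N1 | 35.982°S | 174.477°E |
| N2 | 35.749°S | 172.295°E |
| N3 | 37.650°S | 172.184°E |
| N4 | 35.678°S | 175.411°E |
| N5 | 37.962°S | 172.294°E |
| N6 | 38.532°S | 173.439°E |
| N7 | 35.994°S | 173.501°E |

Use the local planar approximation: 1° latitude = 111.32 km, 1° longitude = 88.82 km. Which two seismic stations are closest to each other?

Pairwise distances:
N3–N5: 36.080 km
N1–N7: 86.699 km
N1–N4: 89.595 km
N2–N7: 110.534 km
N5–N6: 119.870 km
N3–N6: 148.545 km
N4–N7: 173.255 km
N1–N2: 195.533 km
N2–N3: 211.849 km
N3–N7: 218.327 km
N5–N7: 243.902 km
N2–N5: 246.351 km
N1–N3: 275.603 km
N2–N4: 276.876 km
N6–N7: 282.584 km
N1–N5: 293.559 km
N1–N6: 298.462 km
N2–N6: 326.041 km
N3–N4: 361.030 km
N4–N6: 362.790 km
N4–N5: 375.889 km
Closest pair: N3–N5 at 36.080 km.

N3 and N5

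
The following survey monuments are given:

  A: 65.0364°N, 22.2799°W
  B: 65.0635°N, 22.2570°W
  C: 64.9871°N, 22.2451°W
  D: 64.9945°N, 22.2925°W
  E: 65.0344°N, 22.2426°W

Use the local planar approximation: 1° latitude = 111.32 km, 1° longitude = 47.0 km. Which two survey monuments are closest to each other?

Pairwise distances:
A–E: √((-0.0020·111.32)² + (0.0373·47.0)²) = √(0.049569 + 3.073360) = 1.7672 km
C–D: √((0.0074·111.32)² + (-0.0474·47.0)²) = √(0.678594 + 4.963093) = 2.3752 km
A–B: √((0.0271·111.32)² + (0.0229·47.0)²) = √(9.100913 + 1.158422) = 3.2030 km
B–E: √((-0.0291·111.32)² + (0.0144·47.0)²) = √(10.493790 + 0.458058) = 3.3094 km
A–D: √((-0.0419·111.32)² + (-0.0126·47.0)²) = √(21.755769 + 0.350701) = 4.7018 km
D–E: √((0.0399·111.32)² + (0.0499·47.0)²) = √(19.728415 + 5.500432) = 5.0228 km
C–E: √((0.0473·111.32)² + (0.0025·47.0)²) = √(27.724816 + 0.013806) = 5.2667 km
A–C: √((-0.0493·111.32)² + (0.0348·47.0)²) = √(30.118978 + 2.675187) = 5.7266 km
B–D: √((-0.0690·111.32)² + (-0.0355·47.0)²) = √(58.998990 + 2.783892) = 7.8602 km
B–C: √((-0.0764·111.32)² + (0.0119·47.0)²) = √(72.332440 + 0.312816) = 8.5232 km
Closest pair: A–E at 1.7672 km.

A and E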